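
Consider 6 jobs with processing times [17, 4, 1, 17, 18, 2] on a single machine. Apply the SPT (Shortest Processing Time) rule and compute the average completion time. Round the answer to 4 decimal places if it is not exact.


Sort jobs by processing time (SPT order): [1, 2, 4, 17, 17, 18]
Compute completion times sequentially:
  Job 1: processing = 1, completes at 1
  Job 2: processing = 2, completes at 3
  Job 3: processing = 4, completes at 7
  Job 4: processing = 17, completes at 24
  Job 5: processing = 17, completes at 41
  Job 6: processing = 18, completes at 59
Sum of completion times = 135
Average completion time = 135/6 = 22.5

22.5


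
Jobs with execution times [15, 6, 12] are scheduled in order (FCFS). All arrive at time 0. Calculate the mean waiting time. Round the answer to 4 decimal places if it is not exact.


FCFS order (as given): [15, 6, 12]
Waiting times:
  Job 1: wait = 0
  Job 2: wait = 15
  Job 3: wait = 21
Sum of waiting times = 36
Average waiting time = 36/3 = 12.0

12.0


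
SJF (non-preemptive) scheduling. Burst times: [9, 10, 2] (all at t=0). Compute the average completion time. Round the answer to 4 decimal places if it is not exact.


SJF order (ascending): [2, 9, 10]
Completion times:
  Job 1: burst=2, C=2
  Job 2: burst=9, C=11
  Job 3: burst=10, C=21
Average completion = 34/3 = 11.3333

11.3333


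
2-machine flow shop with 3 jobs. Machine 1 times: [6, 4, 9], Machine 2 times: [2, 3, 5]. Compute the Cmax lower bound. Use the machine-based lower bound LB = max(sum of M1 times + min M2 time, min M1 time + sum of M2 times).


LB1 = sum(M1 times) + min(M2 times) = 19 + 2 = 21
LB2 = min(M1 times) + sum(M2 times) = 4 + 10 = 14
Lower bound = max(LB1, LB2) = max(21, 14) = 21

21


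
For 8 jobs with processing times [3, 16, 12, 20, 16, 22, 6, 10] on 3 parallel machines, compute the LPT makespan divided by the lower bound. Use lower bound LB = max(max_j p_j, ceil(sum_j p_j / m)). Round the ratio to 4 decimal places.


LPT order: [22, 20, 16, 16, 12, 10, 6, 3]
Machine loads after assignment: [38, 35, 32]
LPT makespan = 38
Lower bound = max(max_job, ceil(total/3)) = max(22, 35) = 35
Ratio = 38 / 35 = 1.0857

1.0857


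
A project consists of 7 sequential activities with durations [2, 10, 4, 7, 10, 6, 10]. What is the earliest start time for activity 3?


Activity 3 starts after activities 1 through 2 complete.
Predecessor durations: [2, 10]
ES = 2 + 10 = 12

12


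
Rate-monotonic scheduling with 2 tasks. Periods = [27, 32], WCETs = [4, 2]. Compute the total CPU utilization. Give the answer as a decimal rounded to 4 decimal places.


Compute individual utilizations (exact fractions):
  Task 1: C/T = 4/27 (approx. 0.1481)
  Task 2: C/T = 2/32 = 1/16 (approx. 0.0625)
Total utilization U = 4/27 + 1/16 = 91/432
Rounded to 4 decimal places: U = 0.2106
RM (Liu & Layland) bound for 2 tasks = 0.828427; compare with U = 91/432 (approx. 0.210648)
U <= bound, so schedulable by RM sufficient condition.

0.2106


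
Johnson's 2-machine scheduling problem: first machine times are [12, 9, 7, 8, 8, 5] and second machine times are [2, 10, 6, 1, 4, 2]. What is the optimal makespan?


Apply Johnson's rule:
  Group 1 (a <= b): [(2, 9, 10)]
  Group 2 (a > b): [(3, 7, 6), (5, 8, 4), (1, 12, 2), (6, 5, 2), (4, 8, 1)]
Optimal job order: [2, 3, 5, 1, 6, 4]
Schedule:
  Job 2: M1 done at 9, M2 done at 19
  Job 3: M1 done at 16, M2 done at 25
  Job 5: M1 done at 24, M2 done at 29
  Job 1: M1 done at 36, M2 done at 38
  Job 6: M1 done at 41, M2 done at 43
  Job 4: M1 done at 49, M2 done at 50
Makespan = 50

50


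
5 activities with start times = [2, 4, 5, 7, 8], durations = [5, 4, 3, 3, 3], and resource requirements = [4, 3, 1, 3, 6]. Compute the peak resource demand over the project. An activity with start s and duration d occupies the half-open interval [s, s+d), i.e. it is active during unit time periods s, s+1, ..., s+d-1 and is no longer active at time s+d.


Each activity i is active on [start_i, start_i + duration_i).
Compute total resource usage per time slot:
  t=0: active resources = [], total = 0
  t=1: active resources = [], total = 0
  t=2: active resources = [4], total = 4
  t=3: active resources = [4], total = 4
  t=4: active resources = [4, 3], total = 7
  t=5: active resources = [4, 3, 1], total = 8
  t=6: active resources = [4, 3, 1], total = 8
  t=7: active resources = [3, 1, 3], total = 7
  t=8: active resources = [3, 6], total = 9
  t=9: active resources = [3, 6], total = 9
  t=10: active resources = [6], total = 6
Peak resource demand = 9

9


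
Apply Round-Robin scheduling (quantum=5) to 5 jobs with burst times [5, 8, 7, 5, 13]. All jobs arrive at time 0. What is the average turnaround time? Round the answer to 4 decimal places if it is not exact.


Time quantum = 5
Execution trace:
  J1 runs 5 units, time = 5
  J2 runs 5 units, time = 10
  J3 runs 5 units, time = 15
  J4 runs 5 units, time = 20
  J5 runs 5 units, time = 25
  J2 runs 3 units, time = 28
  J3 runs 2 units, time = 30
  J5 runs 5 units, time = 35
  J5 runs 3 units, time = 38
Finish times: [5, 28, 30, 20, 38]
Average turnaround = 121/5 = 24.2

24.2


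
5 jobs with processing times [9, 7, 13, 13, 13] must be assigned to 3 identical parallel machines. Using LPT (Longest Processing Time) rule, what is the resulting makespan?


Sort jobs in decreasing order (LPT): [13, 13, 13, 9, 7]
Assign each job to the least loaded machine:
  Machine 1: jobs [13, 9], load = 22
  Machine 2: jobs [13, 7], load = 20
  Machine 3: jobs [13], load = 13
Makespan = max load = 22

22


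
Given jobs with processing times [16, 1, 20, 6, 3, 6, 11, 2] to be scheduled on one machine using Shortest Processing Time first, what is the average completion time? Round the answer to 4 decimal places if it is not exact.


Sort jobs by processing time (SPT order): [1, 2, 3, 6, 6, 11, 16, 20]
Compute completion times sequentially:
  Job 1: processing = 1, completes at 1
  Job 2: processing = 2, completes at 3
  Job 3: processing = 3, completes at 6
  Job 4: processing = 6, completes at 12
  Job 5: processing = 6, completes at 18
  Job 6: processing = 11, completes at 29
  Job 7: processing = 16, completes at 45
  Job 8: processing = 20, completes at 65
Sum of completion times = 179
Average completion time = 179/8 = 22.375

22.375


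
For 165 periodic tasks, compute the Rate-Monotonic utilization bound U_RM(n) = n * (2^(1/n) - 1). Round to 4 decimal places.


Compute 2^(1/165) = 1.0042097281
Subtract 1: 1.0042097281 - 1 = 0.0042097281
Multiply by n: 165 * 0.0042097281 = 0.6946051365
Round to 4 dp: 0.6946

0.6946


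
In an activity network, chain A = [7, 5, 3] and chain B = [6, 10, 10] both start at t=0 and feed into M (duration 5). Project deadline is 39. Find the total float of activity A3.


Forward pass: ES(A3) = sum of predecessors on chain A = 12
EF = ES + duration = 12 + 3 = 15
Backward pass: LF(M) = deadline = 39; LS(M) = 39 - 5 = 34
LF(A3) = LS(M) - sum(successors on chain A) = 34 - 0 = 34
LS = LF - duration = 34 - 3 = 31
Total float = LS - ES = 31 - 12 = 19

19


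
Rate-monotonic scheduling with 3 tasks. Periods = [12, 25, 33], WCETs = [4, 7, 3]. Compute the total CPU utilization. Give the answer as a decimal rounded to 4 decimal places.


Compute individual utilizations (exact fractions):
  Task 1: C/T = 4/12 = 1/3 (approx. 0.3333)
  Task 2: C/T = 7/25 (approx. 0.28)
  Task 3: C/T = 3/33 = 1/11 (approx. 0.0909)
Total utilization U = 1/3 + 7/25 + 1/11 = 581/825
Rounded to 4 decimal places: U = 0.7042
RM (Liu & Layland) bound for 3 tasks = 0.779763; compare with U = 581/825 (approx. 0.704242)
U <= bound, so schedulable by RM sufficient condition.

0.7042


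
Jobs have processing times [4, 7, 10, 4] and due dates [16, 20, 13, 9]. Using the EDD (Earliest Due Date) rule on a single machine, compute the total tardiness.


Sort by due date (EDD order): [(4, 9), (10, 13), (4, 16), (7, 20)]
Compute completion times and tardiness:
  Job 1: p=4, d=9, C=4, tardiness=max(0,4-9)=0
  Job 2: p=10, d=13, C=14, tardiness=max(0,14-13)=1
  Job 3: p=4, d=16, C=18, tardiness=max(0,18-16)=2
  Job 4: p=7, d=20, C=25, tardiness=max(0,25-20)=5
Total tardiness = 8

8


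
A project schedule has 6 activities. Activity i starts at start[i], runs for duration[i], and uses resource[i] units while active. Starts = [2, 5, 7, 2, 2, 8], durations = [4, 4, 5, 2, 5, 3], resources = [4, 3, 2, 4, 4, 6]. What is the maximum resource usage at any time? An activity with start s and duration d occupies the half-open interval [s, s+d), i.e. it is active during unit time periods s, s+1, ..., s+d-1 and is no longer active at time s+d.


Each activity i is active on [start_i, start_i + duration_i).
Compute total resource usage per time slot:
  t=0: active resources = [], total = 0
  t=1: active resources = [], total = 0
  t=2: active resources = [4, 4, 4], total = 12
  t=3: active resources = [4, 4, 4], total = 12
  t=4: active resources = [4, 4], total = 8
  t=5: active resources = [4, 3, 4], total = 11
  t=6: active resources = [3, 4], total = 7
  t=7: active resources = [3, 2], total = 5
  t=8: active resources = [3, 2, 6], total = 11
  t=9: active resources = [2, 6], total = 8
  t=10: active resources = [2, 6], total = 8
  t=11: active resources = [2], total = 2
Peak resource demand = 12

12


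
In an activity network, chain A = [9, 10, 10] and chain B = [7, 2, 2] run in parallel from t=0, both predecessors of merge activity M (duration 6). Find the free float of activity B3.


ES(B3) = sum of predecessors on chain B = 9
EF(B3) = ES + duration = 9 + 2 = 11
Successor of B3 is M. ES(M) = max(sum(A), sum(B)) = max(29, 11) = 29
Free float = ES(successor) - EF(current) = 29 - 11 = 18

18


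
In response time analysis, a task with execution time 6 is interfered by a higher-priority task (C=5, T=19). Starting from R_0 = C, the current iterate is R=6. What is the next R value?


R_next = C + ceil(R_prev / T_hp) * C_hp
ceil(6 / 19) = ceil(0.3158) = 1
Interference = 1 * 5 = 5
R_next = 6 + 5 = 11

11


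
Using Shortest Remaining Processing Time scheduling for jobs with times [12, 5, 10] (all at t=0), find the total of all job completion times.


Since all jobs arrive at t=0, SRPT equals SPT ordering.
SPT order: [5, 10, 12]
Completion times:
  Job 1: p=5, C=5
  Job 2: p=10, C=15
  Job 3: p=12, C=27
Total completion time = 5 + 15 + 27 = 47

47


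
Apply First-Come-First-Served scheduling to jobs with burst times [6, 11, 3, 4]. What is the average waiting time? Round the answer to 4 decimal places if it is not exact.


FCFS order (as given): [6, 11, 3, 4]
Waiting times:
  Job 1: wait = 0
  Job 2: wait = 6
  Job 3: wait = 17
  Job 4: wait = 20
Sum of waiting times = 43
Average waiting time = 43/4 = 10.75

10.75


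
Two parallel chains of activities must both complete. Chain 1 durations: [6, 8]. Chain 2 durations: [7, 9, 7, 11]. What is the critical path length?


Path A total = 6 + 8 = 14
Path B total = 7 + 9 + 7 + 11 = 34
Critical path = longest path = max(14, 34) = 34

34


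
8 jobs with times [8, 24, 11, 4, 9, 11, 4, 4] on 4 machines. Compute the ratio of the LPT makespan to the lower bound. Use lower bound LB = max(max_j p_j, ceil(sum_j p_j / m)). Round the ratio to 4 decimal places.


LPT order: [24, 11, 11, 9, 8, 4, 4, 4]
Machine loads after assignment: [24, 19, 15, 17]
LPT makespan = 24
Lower bound = max(max_job, ceil(total/4)) = max(24, 19) = 24
Ratio = 24 / 24 = 1.0

1.0


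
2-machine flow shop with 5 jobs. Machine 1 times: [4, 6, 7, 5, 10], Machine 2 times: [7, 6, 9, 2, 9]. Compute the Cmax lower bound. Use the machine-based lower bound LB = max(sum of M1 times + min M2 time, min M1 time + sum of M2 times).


LB1 = sum(M1 times) + min(M2 times) = 32 + 2 = 34
LB2 = min(M1 times) + sum(M2 times) = 4 + 33 = 37
Lower bound = max(LB1, LB2) = max(34, 37) = 37

37


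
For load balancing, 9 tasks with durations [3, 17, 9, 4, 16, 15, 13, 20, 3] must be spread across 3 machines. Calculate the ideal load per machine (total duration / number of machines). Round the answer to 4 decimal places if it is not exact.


Total processing time = 3 + 17 + 9 + 4 + 16 + 15 + 13 + 20 + 3 = 100
Number of machines = 3
Ideal balanced load = 100 / 3 = 33.3333

33.3333


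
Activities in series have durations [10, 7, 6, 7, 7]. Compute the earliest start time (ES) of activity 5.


Activity 5 starts after activities 1 through 4 complete.
Predecessor durations: [10, 7, 6, 7]
ES = 10 + 7 + 6 + 7 = 30

30


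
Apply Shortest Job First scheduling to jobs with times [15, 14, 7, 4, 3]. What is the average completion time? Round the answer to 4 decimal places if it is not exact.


SJF order (ascending): [3, 4, 7, 14, 15]
Completion times:
  Job 1: burst=3, C=3
  Job 2: burst=4, C=7
  Job 3: burst=7, C=14
  Job 4: burst=14, C=28
  Job 5: burst=15, C=43
Average completion = 95/5 = 19.0

19.0


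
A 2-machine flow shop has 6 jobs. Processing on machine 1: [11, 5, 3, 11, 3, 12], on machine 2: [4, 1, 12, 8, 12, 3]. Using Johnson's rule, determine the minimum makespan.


Apply Johnson's rule:
  Group 1 (a <= b): [(3, 3, 12), (5, 3, 12)]
  Group 2 (a > b): [(4, 11, 8), (1, 11, 4), (6, 12, 3), (2, 5, 1)]
Optimal job order: [3, 5, 4, 1, 6, 2]
Schedule:
  Job 3: M1 done at 3, M2 done at 15
  Job 5: M1 done at 6, M2 done at 27
  Job 4: M1 done at 17, M2 done at 35
  Job 1: M1 done at 28, M2 done at 39
  Job 6: M1 done at 40, M2 done at 43
  Job 2: M1 done at 45, M2 done at 46
Makespan = 46

46


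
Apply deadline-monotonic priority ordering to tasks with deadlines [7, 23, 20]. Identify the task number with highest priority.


Sort tasks by relative deadline (ascending):
  Task 1: deadline = 7
  Task 3: deadline = 20
  Task 2: deadline = 23
Priority order (highest first): [1, 3, 2]
Highest priority task = 1

1


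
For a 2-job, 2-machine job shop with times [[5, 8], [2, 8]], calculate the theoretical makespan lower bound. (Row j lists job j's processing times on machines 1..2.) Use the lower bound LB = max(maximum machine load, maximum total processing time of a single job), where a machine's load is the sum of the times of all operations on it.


Machine loads:
  Machine 1: 5 + 2 = 7
  Machine 2: 8 + 8 = 16
Max machine load = 16
Job totals:
  Job 1: 13
  Job 2: 10
Max job total = 13
Lower bound = max(16, 13) = 16

16


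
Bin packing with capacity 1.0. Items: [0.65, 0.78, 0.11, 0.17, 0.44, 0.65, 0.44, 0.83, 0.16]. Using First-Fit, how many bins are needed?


Place items sequentially using First-Fit:
  Item 0.65 -> new Bin 1
  Item 0.78 -> new Bin 2
  Item 0.11 -> Bin 1 (now 0.76)
  Item 0.17 -> Bin 1 (now 0.93)
  Item 0.44 -> new Bin 3
  Item 0.65 -> new Bin 4
  Item 0.44 -> Bin 3 (now 0.88)
  Item 0.83 -> new Bin 5
  Item 0.16 -> Bin 2 (now 0.94)
Total bins used = 5

5


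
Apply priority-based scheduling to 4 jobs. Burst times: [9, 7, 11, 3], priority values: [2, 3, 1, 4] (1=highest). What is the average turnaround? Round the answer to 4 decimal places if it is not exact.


Sort by priority (ascending = highest first):
Order: [(1, 11), (2, 9), (3, 7), (4, 3)]
Completion times:
  Priority 1, burst=11, C=11
  Priority 2, burst=9, C=20
  Priority 3, burst=7, C=27
  Priority 4, burst=3, C=30
Average turnaround = 88/4 = 22.0

22.0


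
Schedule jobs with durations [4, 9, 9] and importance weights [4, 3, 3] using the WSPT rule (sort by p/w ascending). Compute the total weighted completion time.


Compute p/w ratios and sort ascending (WSPT): [(4, 4), (9, 3), (9, 3)]
Compute weighted completion times:
  Job (p=4,w=4): C=4, w*C=4*4=16
  Job (p=9,w=3): C=13, w*C=3*13=39
  Job (p=9,w=3): C=22, w*C=3*22=66
Total weighted completion time = 121

121


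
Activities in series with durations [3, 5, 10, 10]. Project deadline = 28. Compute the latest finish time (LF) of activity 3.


LF(activity 3) = deadline - sum of successor durations
Successors: activities 4 through 4 with durations [10]
Sum of successor durations = 10
LF = 28 - 10 = 18

18


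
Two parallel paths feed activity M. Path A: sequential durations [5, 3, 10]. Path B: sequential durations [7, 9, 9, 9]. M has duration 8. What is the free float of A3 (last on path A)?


ES(A3) = sum of predecessors on chain A = 8
EF(A3) = ES + duration = 8 + 10 = 18
Successor of A3 is M. ES(M) = max(sum(A), sum(B)) = max(18, 34) = 34
Free float = ES(successor) - EF(current) = 34 - 18 = 16

16


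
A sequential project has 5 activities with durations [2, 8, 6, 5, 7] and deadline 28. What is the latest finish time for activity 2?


LF(activity 2) = deadline - sum of successor durations
Successors: activities 3 through 5 with durations [6, 5, 7]
Sum of successor durations = 18
LF = 28 - 18 = 10

10


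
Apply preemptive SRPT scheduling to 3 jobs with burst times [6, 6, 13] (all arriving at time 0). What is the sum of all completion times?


Since all jobs arrive at t=0, SRPT equals SPT ordering.
SPT order: [6, 6, 13]
Completion times:
  Job 1: p=6, C=6
  Job 2: p=6, C=12
  Job 3: p=13, C=25
Total completion time = 6 + 12 + 25 = 43

43


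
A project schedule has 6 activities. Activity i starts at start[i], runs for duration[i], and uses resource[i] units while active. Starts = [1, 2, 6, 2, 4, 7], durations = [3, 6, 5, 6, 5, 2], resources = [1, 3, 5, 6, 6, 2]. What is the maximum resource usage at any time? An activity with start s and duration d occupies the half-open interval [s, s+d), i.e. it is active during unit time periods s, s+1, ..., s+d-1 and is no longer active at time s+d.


Each activity i is active on [start_i, start_i + duration_i).
Compute total resource usage per time slot:
  t=0: active resources = [], total = 0
  t=1: active resources = [1], total = 1
  t=2: active resources = [1, 3, 6], total = 10
  t=3: active resources = [1, 3, 6], total = 10
  t=4: active resources = [3, 6, 6], total = 15
  t=5: active resources = [3, 6, 6], total = 15
  t=6: active resources = [3, 5, 6, 6], total = 20
  t=7: active resources = [3, 5, 6, 6, 2], total = 22
  t=8: active resources = [5, 6, 2], total = 13
  t=9: active resources = [5], total = 5
  t=10: active resources = [5], total = 5
Peak resource demand = 22

22


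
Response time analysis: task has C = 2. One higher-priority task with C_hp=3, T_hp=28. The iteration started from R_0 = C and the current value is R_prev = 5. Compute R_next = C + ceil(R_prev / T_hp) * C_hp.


R_next = C + ceil(R_prev / T_hp) * C_hp
ceil(5 / 28) = ceil(0.1786) = 1
Interference = 1 * 3 = 3
R_next = 2 + 3 = 5
R_next = R_prev, so the iteration has converged (response time = 5).

5


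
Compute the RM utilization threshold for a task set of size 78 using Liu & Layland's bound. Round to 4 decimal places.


Compute 2^(1/78) = 1.0089261045
Subtract 1: 1.0089261045 - 1 = 0.0089261045
Multiply by n: 78 * 0.0089261045 = 0.6962361510
Round to 4 dp: 0.6962

0.6962


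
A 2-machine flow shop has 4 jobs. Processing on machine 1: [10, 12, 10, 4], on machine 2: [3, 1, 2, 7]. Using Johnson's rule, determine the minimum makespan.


Apply Johnson's rule:
  Group 1 (a <= b): [(4, 4, 7)]
  Group 2 (a > b): [(1, 10, 3), (3, 10, 2), (2, 12, 1)]
Optimal job order: [4, 1, 3, 2]
Schedule:
  Job 4: M1 done at 4, M2 done at 11
  Job 1: M1 done at 14, M2 done at 17
  Job 3: M1 done at 24, M2 done at 26
  Job 2: M1 done at 36, M2 done at 37
Makespan = 37

37


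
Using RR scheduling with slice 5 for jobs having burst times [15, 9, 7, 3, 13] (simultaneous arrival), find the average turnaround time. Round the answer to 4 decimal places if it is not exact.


Time quantum = 5
Execution trace:
  J1 runs 5 units, time = 5
  J2 runs 5 units, time = 10
  J3 runs 5 units, time = 15
  J4 runs 3 units, time = 18
  J5 runs 5 units, time = 23
  J1 runs 5 units, time = 28
  J2 runs 4 units, time = 32
  J3 runs 2 units, time = 34
  J5 runs 5 units, time = 39
  J1 runs 5 units, time = 44
  J5 runs 3 units, time = 47
Finish times: [44, 32, 34, 18, 47]
Average turnaround = 175/5 = 35.0

35.0


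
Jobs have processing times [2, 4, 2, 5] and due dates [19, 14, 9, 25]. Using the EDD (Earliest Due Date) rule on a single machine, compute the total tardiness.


Sort by due date (EDD order): [(2, 9), (4, 14), (2, 19), (5, 25)]
Compute completion times and tardiness:
  Job 1: p=2, d=9, C=2, tardiness=max(0,2-9)=0
  Job 2: p=4, d=14, C=6, tardiness=max(0,6-14)=0
  Job 3: p=2, d=19, C=8, tardiness=max(0,8-19)=0
  Job 4: p=5, d=25, C=13, tardiness=max(0,13-25)=0
Total tardiness = 0

0


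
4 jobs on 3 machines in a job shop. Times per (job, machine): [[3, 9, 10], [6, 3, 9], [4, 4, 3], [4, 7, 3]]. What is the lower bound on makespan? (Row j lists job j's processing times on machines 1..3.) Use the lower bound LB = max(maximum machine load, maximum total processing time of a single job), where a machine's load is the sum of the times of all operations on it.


Machine loads:
  Machine 1: 3 + 6 + 4 + 4 = 17
  Machine 2: 9 + 3 + 4 + 7 = 23
  Machine 3: 10 + 9 + 3 + 3 = 25
Max machine load = 25
Job totals:
  Job 1: 22
  Job 2: 18
  Job 3: 11
  Job 4: 14
Max job total = 22
Lower bound = max(25, 22) = 25

25


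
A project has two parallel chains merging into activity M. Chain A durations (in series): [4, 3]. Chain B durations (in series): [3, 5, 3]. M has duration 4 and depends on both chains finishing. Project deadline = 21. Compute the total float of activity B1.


Forward pass: ES(B1) = sum of predecessors on chain B = 0
EF = ES + duration = 0 + 3 = 3
Backward pass: LF(M) = deadline = 21; LS(M) = 21 - 4 = 17
LF(B1) = LS(M) - sum(successors on chain B) = 17 - 8 = 9
LS = LF - duration = 9 - 3 = 6
Total float = LS - ES = 6 - 0 = 6

6


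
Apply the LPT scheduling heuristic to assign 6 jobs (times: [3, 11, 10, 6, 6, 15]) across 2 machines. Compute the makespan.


Sort jobs in decreasing order (LPT): [15, 11, 10, 6, 6, 3]
Assign each job to the least loaded machine:
  Machine 1: jobs [15, 6, 6], load = 27
  Machine 2: jobs [11, 10, 3], load = 24
Makespan = max load = 27

27


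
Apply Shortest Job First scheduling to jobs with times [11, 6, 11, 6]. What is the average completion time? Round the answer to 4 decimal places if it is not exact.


SJF order (ascending): [6, 6, 11, 11]
Completion times:
  Job 1: burst=6, C=6
  Job 2: burst=6, C=12
  Job 3: burst=11, C=23
  Job 4: burst=11, C=34
Average completion = 75/4 = 18.75

18.75


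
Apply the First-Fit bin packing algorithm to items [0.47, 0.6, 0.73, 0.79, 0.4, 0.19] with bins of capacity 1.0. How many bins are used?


Place items sequentially using First-Fit:
  Item 0.47 -> new Bin 1
  Item 0.6 -> new Bin 2
  Item 0.73 -> new Bin 3
  Item 0.79 -> new Bin 4
  Item 0.4 -> Bin 1 (now 0.87)
  Item 0.19 -> Bin 2 (now 0.79)
Total bins used = 4

4


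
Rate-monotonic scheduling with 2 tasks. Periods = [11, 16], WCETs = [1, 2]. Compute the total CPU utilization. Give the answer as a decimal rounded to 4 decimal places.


Compute individual utilizations (exact fractions):
  Task 1: C/T = 1/11 (approx. 0.0909)
  Task 2: C/T = 2/16 = 1/8 (approx. 0.125)
Total utilization U = 1/11 + 1/8 = 19/88
Rounded to 4 decimal places: U = 0.2159
RM (Liu & Layland) bound for 2 tasks = 0.828427; compare with U = 19/88 (approx. 0.215909)
U <= bound, so schedulable by RM sufficient condition.

0.2159


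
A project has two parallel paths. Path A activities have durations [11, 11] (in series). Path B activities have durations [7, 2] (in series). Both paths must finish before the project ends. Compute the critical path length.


Path A total = 11 + 11 = 22
Path B total = 7 + 2 = 9
Critical path = longest path = max(22, 9) = 22

22


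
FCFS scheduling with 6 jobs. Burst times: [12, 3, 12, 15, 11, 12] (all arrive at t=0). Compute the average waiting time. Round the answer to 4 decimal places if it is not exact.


FCFS order (as given): [12, 3, 12, 15, 11, 12]
Waiting times:
  Job 1: wait = 0
  Job 2: wait = 12
  Job 3: wait = 15
  Job 4: wait = 27
  Job 5: wait = 42
  Job 6: wait = 53
Sum of waiting times = 149
Average waiting time = 149/6 = 24.8333

24.8333


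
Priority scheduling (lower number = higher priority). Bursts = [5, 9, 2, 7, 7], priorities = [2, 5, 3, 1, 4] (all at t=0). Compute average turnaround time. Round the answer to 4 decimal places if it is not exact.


Sort by priority (ascending = highest first):
Order: [(1, 7), (2, 5), (3, 2), (4, 7), (5, 9)]
Completion times:
  Priority 1, burst=7, C=7
  Priority 2, burst=5, C=12
  Priority 3, burst=2, C=14
  Priority 4, burst=7, C=21
  Priority 5, burst=9, C=30
Average turnaround = 84/5 = 16.8

16.8


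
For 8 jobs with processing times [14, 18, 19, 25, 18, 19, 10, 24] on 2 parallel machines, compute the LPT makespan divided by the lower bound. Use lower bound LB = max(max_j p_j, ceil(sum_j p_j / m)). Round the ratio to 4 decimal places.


LPT order: [25, 24, 19, 19, 18, 18, 14, 10]
Machine loads after assignment: [72, 75]
LPT makespan = 75
Lower bound = max(max_job, ceil(total/2)) = max(25, 74) = 74
Ratio = 75 / 74 = 1.0135

1.0135


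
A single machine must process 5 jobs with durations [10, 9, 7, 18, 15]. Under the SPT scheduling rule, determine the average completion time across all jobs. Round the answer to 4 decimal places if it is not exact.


Sort jobs by processing time (SPT order): [7, 9, 10, 15, 18]
Compute completion times sequentially:
  Job 1: processing = 7, completes at 7
  Job 2: processing = 9, completes at 16
  Job 3: processing = 10, completes at 26
  Job 4: processing = 15, completes at 41
  Job 5: processing = 18, completes at 59
Sum of completion times = 149
Average completion time = 149/5 = 29.8

29.8


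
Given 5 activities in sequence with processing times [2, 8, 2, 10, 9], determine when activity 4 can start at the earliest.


Activity 4 starts after activities 1 through 3 complete.
Predecessor durations: [2, 8, 2]
ES = 2 + 8 + 2 = 12

12


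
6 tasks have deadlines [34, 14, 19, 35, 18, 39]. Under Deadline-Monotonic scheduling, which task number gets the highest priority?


Sort tasks by relative deadline (ascending):
  Task 2: deadline = 14
  Task 5: deadline = 18
  Task 3: deadline = 19
  Task 1: deadline = 34
  Task 4: deadline = 35
  Task 6: deadline = 39
Priority order (highest first): [2, 5, 3, 1, 4, 6]
Highest priority task = 2

2


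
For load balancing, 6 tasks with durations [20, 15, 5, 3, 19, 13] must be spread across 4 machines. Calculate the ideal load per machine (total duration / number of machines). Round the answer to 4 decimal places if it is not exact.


Total processing time = 20 + 15 + 5 + 3 + 19 + 13 = 75
Number of machines = 4
Ideal balanced load = 75 / 4 = 18.75

18.75


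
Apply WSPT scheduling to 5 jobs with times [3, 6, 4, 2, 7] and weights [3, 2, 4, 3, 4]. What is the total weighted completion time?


Compute p/w ratios and sort ascending (WSPT): [(2, 3), (3, 3), (4, 4), (7, 4), (6, 2)]
Compute weighted completion times:
  Job (p=2,w=3): C=2, w*C=3*2=6
  Job (p=3,w=3): C=5, w*C=3*5=15
  Job (p=4,w=4): C=9, w*C=4*9=36
  Job (p=7,w=4): C=16, w*C=4*16=64
  Job (p=6,w=2): C=22, w*C=2*22=44
Total weighted completion time = 165

165


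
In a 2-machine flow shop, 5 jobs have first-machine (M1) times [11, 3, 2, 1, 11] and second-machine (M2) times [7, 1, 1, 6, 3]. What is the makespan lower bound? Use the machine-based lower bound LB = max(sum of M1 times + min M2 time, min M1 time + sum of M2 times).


LB1 = sum(M1 times) + min(M2 times) = 28 + 1 = 29
LB2 = min(M1 times) + sum(M2 times) = 1 + 18 = 19
Lower bound = max(LB1, LB2) = max(29, 19) = 29

29


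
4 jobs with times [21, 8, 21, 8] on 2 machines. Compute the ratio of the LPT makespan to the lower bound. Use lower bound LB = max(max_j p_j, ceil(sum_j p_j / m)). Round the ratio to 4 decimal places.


LPT order: [21, 21, 8, 8]
Machine loads after assignment: [29, 29]
LPT makespan = 29
Lower bound = max(max_job, ceil(total/2)) = max(21, 29) = 29
Ratio = 29 / 29 = 1.0

1.0


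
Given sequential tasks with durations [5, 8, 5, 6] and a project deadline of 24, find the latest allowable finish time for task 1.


LF(activity 1) = deadline - sum of successor durations
Successors: activities 2 through 4 with durations [8, 5, 6]
Sum of successor durations = 19
LF = 24 - 19 = 5

5


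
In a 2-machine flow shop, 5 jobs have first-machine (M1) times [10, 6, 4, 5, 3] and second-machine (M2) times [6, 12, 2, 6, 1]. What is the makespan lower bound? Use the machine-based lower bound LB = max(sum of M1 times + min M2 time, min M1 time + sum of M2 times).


LB1 = sum(M1 times) + min(M2 times) = 28 + 1 = 29
LB2 = min(M1 times) + sum(M2 times) = 3 + 27 = 30
Lower bound = max(LB1, LB2) = max(29, 30) = 30

30


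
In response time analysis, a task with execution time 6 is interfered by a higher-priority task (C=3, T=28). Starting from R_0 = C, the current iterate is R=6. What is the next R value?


R_next = C + ceil(R_prev / T_hp) * C_hp
ceil(6 / 28) = ceil(0.2143) = 1
Interference = 1 * 3 = 3
R_next = 6 + 3 = 9

9


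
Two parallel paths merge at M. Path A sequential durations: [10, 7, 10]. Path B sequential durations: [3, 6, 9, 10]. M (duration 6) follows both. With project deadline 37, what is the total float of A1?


Forward pass: ES(A1) = sum of predecessors on chain A = 0
EF = ES + duration = 0 + 10 = 10
Backward pass: LF(M) = deadline = 37; LS(M) = 37 - 6 = 31
LF(A1) = LS(M) - sum(successors on chain A) = 31 - 17 = 14
LS = LF - duration = 14 - 10 = 4
Total float = LS - ES = 4 - 0 = 4

4


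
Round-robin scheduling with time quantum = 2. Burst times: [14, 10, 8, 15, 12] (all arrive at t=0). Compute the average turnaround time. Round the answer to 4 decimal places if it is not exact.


Time quantum = 2
Execution trace:
  J1 runs 2 units, time = 2
  J2 runs 2 units, time = 4
  J3 runs 2 units, time = 6
  J4 runs 2 units, time = 8
  J5 runs 2 units, time = 10
  J1 runs 2 units, time = 12
  J2 runs 2 units, time = 14
  J3 runs 2 units, time = 16
  J4 runs 2 units, time = 18
  J5 runs 2 units, time = 20
  J1 runs 2 units, time = 22
  J2 runs 2 units, time = 24
  J3 runs 2 units, time = 26
  J4 runs 2 units, time = 28
  J5 runs 2 units, time = 30
  J1 runs 2 units, time = 32
  J2 runs 2 units, time = 34
  J3 runs 2 units, time = 36
  J4 runs 2 units, time = 38
  J5 runs 2 units, time = 40
  J1 runs 2 units, time = 42
  J2 runs 2 units, time = 44
  J4 runs 2 units, time = 46
  J5 runs 2 units, time = 48
  J1 runs 2 units, time = 50
  J4 runs 2 units, time = 52
  J5 runs 2 units, time = 54
  J1 runs 2 units, time = 56
  J4 runs 2 units, time = 58
  J4 runs 1 units, time = 59
Finish times: [56, 44, 36, 59, 54]
Average turnaround = 249/5 = 49.8

49.8


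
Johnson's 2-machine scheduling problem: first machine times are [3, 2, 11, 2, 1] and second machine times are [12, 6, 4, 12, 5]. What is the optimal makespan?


Apply Johnson's rule:
  Group 1 (a <= b): [(5, 1, 5), (2, 2, 6), (4, 2, 12), (1, 3, 12)]
  Group 2 (a > b): [(3, 11, 4)]
Optimal job order: [5, 2, 4, 1, 3]
Schedule:
  Job 5: M1 done at 1, M2 done at 6
  Job 2: M1 done at 3, M2 done at 12
  Job 4: M1 done at 5, M2 done at 24
  Job 1: M1 done at 8, M2 done at 36
  Job 3: M1 done at 19, M2 done at 40
Makespan = 40

40


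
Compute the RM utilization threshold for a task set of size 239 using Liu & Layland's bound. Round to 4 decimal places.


Compute 2^(1/239) = 1.0029044070
Subtract 1: 1.0029044070 - 1 = 0.0029044070
Multiply by n: 239 * 0.0029044070 = 0.6941532730
Round to 4 dp: 0.6942

0.6942


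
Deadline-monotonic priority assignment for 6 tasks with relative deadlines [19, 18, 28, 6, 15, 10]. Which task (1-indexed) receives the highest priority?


Sort tasks by relative deadline (ascending):
  Task 4: deadline = 6
  Task 6: deadline = 10
  Task 5: deadline = 15
  Task 2: deadline = 18
  Task 1: deadline = 19
  Task 3: deadline = 28
Priority order (highest first): [4, 6, 5, 2, 1, 3]
Highest priority task = 4

4


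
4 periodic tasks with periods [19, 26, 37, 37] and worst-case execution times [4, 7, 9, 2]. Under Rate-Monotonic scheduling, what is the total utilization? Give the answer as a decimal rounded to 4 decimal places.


Compute individual utilizations (exact fractions):
  Task 1: C/T = 4/19 (approx. 0.2105)
  Task 2: C/T = 7/26 (approx. 0.2692)
  Task 3: C/T = 9/37 (approx. 0.2432)
  Task 4: C/T = 2/37 (approx. 0.0541)
Total utilization U = 4/19 + 7/26 + 9/37 + 2/37 = 14203/18278
Rounded to 4 decimal places: U = 0.7771
RM (Liu & Layland) bound for 4 tasks = 0.756828; compare with U = 14203/18278 (approx. 0.777054)
bound < U <= 1, so the RM sufficient condition is not met (inconclusive; an exact test such as response-time analysis is needed).

0.7771


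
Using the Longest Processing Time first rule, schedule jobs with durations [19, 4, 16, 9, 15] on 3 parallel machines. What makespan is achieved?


Sort jobs in decreasing order (LPT): [19, 16, 15, 9, 4]
Assign each job to the least loaded machine:
  Machine 1: jobs [19], load = 19
  Machine 2: jobs [16, 4], load = 20
  Machine 3: jobs [15, 9], load = 24
Makespan = max load = 24

24


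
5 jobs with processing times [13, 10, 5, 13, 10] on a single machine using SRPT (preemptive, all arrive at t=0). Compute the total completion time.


Since all jobs arrive at t=0, SRPT equals SPT ordering.
SPT order: [5, 10, 10, 13, 13]
Completion times:
  Job 1: p=5, C=5
  Job 2: p=10, C=15
  Job 3: p=10, C=25
  Job 4: p=13, C=38
  Job 5: p=13, C=51
Total completion time = 5 + 15 + 25 + 38 + 51 = 134

134


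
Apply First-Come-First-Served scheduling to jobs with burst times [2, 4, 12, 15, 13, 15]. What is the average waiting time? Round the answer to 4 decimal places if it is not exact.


FCFS order (as given): [2, 4, 12, 15, 13, 15]
Waiting times:
  Job 1: wait = 0
  Job 2: wait = 2
  Job 3: wait = 6
  Job 4: wait = 18
  Job 5: wait = 33
  Job 6: wait = 46
Sum of waiting times = 105
Average waiting time = 105/6 = 17.5

17.5


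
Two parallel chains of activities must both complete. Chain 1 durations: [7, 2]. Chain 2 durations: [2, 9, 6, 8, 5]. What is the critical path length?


Path A total = 7 + 2 = 9
Path B total = 2 + 9 + 6 + 8 + 5 = 30
Critical path = longest path = max(9, 30) = 30

30


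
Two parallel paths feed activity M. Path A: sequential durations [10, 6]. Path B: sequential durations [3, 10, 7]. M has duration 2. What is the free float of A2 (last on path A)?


ES(A2) = sum of predecessors on chain A = 10
EF(A2) = ES + duration = 10 + 6 = 16
Successor of A2 is M. ES(M) = max(sum(A), sum(B)) = max(16, 20) = 20
Free float = ES(successor) - EF(current) = 20 - 16 = 4

4


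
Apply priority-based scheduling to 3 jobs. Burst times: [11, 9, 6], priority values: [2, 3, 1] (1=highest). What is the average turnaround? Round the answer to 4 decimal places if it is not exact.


Sort by priority (ascending = highest first):
Order: [(1, 6), (2, 11), (3, 9)]
Completion times:
  Priority 1, burst=6, C=6
  Priority 2, burst=11, C=17
  Priority 3, burst=9, C=26
Average turnaround = 49/3 = 16.3333

16.3333


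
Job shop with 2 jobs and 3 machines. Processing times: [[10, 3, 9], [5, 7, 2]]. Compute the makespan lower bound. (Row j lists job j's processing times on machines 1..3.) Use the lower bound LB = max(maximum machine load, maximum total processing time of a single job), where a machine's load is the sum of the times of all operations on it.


Machine loads:
  Machine 1: 10 + 5 = 15
  Machine 2: 3 + 7 = 10
  Machine 3: 9 + 2 = 11
Max machine load = 15
Job totals:
  Job 1: 22
  Job 2: 14
Max job total = 22
Lower bound = max(15, 22) = 22

22


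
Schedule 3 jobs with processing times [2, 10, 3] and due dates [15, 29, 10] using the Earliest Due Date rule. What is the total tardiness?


Sort by due date (EDD order): [(3, 10), (2, 15), (10, 29)]
Compute completion times and tardiness:
  Job 1: p=3, d=10, C=3, tardiness=max(0,3-10)=0
  Job 2: p=2, d=15, C=5, tardiness=max(0,5-15)=0
  Job 3: p=10, d=29, C=15, tardiness=max(0,15-29)=0
Total tardiness = 0

0


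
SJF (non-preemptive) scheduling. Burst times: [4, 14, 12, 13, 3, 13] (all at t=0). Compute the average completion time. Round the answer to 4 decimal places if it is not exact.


SJF order (ascending): [3, 4, 12, 13, 13, 14]
Completion times:
  Job 1: burst=3, C=3
  Job 2: burst=4, C=7
  Job 3: burst=12, C=19
  Job 4: burst=13, C=32
  Job 5: burst=13, C=45
  Job 6: burst=14, C=59
Average completion = 165/6 = 27.5

27.5


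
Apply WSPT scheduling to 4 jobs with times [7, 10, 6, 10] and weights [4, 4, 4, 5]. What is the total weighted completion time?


Compute p/w ratios and sort ascending (WSPT): [(6, 4), (7, 4), (10, 5), (10, 4)]
Compute weighted completion times:
  Job (p=6,w=4): C=6, w*C=4*6=24
  Job (p=7,w=4): C=13, w*C=4*13=52
  Job (p=10,w=5): C=23, w*C=5*23=115
  Job (p=10,w=4): C=33, w*C=4*33=132
Total weighted completion time = 323

323


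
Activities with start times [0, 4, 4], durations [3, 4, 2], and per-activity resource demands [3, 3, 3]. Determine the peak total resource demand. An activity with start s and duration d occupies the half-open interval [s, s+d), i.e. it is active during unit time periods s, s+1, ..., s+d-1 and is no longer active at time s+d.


Each activity i is active on [start_i, start_i + duration_i).
Compute total resource usage per time slot:
  t=0: active resources = [3], total = 3
  t=1: active resources = [3], total = 3
  t=2: active resources = [3], total = 3
  t=3: active resources = [], total = 0
  t=4: active resources = [3, 3], total = 6
  t=5: active resources = [3, 3], total = 6
  t=6: active resources = [3], total = 3
  t=7: active resources = [3], total = 3
Peak resource demand = 6

6


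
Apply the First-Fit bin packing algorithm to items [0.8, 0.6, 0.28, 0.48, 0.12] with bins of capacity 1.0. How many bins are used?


Place items sequentially using First-Fit:
  Item 0.8 -> new Bin 1
  Item 0.6 -> new Bin 2
  Item 0.28 -> Bin 2 (now 0.88)
  Item 0.48 -> new Bin 3
  Item 0.12 -> Bin 1 (now 0.92)
Total bins used = 3

3


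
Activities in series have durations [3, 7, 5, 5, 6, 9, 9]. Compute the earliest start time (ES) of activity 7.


Activity 7 starts after activities 1 through 6 complete.
Predecessor durations: [3, 7, 5, 5, 6, 9]
ES = 3 + 7 + 5 + 5 + 6 + 9 = 35

35


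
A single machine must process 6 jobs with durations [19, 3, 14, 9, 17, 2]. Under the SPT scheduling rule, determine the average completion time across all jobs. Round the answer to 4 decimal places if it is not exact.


Sort jobs by processing time (SPT order): [2, 3, 9, 14, 17, 19]
Compute completion times sequentially:
  Job 1: processing = 2, completes at 2
  Job 2: processing = 3, completes at 5
  Job 3: processing = 9, completes at 14
  Job 4: processing = 14, completes at 28
  Job 5: processing = 17, completes at 45
  Job 6: processing = 19, completes at 64
Sum of completion times = 158
Average completion time = 158/6 = 26.3333

26.3333


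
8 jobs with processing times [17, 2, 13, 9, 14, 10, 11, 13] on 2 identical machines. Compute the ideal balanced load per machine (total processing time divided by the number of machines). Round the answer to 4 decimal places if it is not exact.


Total processing time = 17 + 2 + 13 + 9 + 14 + 10 + 11 + 13 = 89
Number of machines = 2
Ideal balanced load = 89 / 2 = 44.5

44.5


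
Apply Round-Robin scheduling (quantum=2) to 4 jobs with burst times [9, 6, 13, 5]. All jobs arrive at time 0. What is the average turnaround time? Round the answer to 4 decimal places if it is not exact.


Time quantum = 2
Execution trace:
  J1 runs 2 units, time = 2
  J2 runs 2 units, time = 4
  J3 runs 2 units, time = 6
  J4 runs 2 units, time = 8
  J1 runs 2 units, time = 10
  J2 runs 2 units, time = 12
  J3 runs 2 units, time = 14
  J4 runs 2 units, time = 16
  J1 runs 2 units, time = 18
  J2 runs 2 units, time = 20
  J3 runs 2 units, time = 22
  J4 runs 1 units, time = 23
  J1 runs 2 units, time = 25
  J3 runs 2 units, time = 27
  J1 runs 1 units, time = 28
  J3 runs 2 units, time = 30
  J3 runs 2 units, time = 32
  J3 runs 1 units, time = 33
Finish times: [28, 20, 33, 23]
Average turnaround = 104/4 = 26.0

26.0
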